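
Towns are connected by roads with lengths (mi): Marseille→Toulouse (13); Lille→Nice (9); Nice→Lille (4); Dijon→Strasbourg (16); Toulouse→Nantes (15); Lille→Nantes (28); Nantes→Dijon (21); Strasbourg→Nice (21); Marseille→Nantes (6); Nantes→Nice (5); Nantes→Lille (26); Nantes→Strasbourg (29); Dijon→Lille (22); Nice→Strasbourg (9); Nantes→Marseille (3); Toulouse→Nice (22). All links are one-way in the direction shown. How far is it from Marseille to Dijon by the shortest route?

Routes from Marseille to Dijon:
Marseille -> Toulouse -> Nantes -> Dijon: 13 + 15 + 21 = 49
Marseille -> Nantes -> Dijon: 6 + 21 = 27
Marseille -> Toulouse -> Nice -> Lille -> Nantes -> Dijon: 13 + 22 + 4 + 28 + 21 = 88
Shortest: 27 mi.

27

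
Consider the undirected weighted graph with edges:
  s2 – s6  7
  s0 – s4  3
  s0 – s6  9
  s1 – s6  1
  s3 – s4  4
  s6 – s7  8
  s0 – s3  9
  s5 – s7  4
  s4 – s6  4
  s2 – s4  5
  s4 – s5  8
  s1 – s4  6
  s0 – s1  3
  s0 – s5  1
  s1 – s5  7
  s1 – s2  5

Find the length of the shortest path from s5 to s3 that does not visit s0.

12

Comparing a few candidate routes:
s5 - s1 - s6 - s4 - s3: 7 + 1 + 4 + 4 = 16
s5 - s1 - s4 - s3: 7 + 6 + 4 = 17
s5 - s4 - s3: 8 + 4 = 12
Best route has total 12.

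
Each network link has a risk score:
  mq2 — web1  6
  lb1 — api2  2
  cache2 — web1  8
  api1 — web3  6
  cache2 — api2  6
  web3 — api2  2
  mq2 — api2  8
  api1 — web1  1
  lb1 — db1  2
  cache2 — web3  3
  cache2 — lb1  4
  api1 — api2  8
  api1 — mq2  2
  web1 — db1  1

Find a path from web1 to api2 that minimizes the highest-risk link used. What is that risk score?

2

Some routes from web1 to api2:
web1-api1-web3-cache2-api2: max(1, 6, 3, 6) = 6
web1-api1-web3-cache2-lb1-api2: max(1, 6, 3, 4, 2) = 6
web1-api1-web3-api2: max(1, 6, 2) = 6
web1-db1-lb1-api2: max(1, 2, 2) = 2
web1-db1-lb1-cache2-web3-api2: max(1, 2, 4, 3, 2) = 4
web1-mq2-api1-web3-api2: max(6, 2, 6, 2) = 6
Best route has worst link 2.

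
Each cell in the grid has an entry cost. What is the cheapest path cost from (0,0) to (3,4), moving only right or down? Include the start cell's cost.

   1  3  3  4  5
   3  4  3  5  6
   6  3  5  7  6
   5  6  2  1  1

Path [0,0] → [0,1] → [0,2] → [1,2] → [2,2] → [3,2] → [3,3] → [3,4]: 1 + 3 + 3 + 3 + 5 + 2 + 1 + 1 = 19.
For comparison, the top-then-right route costs 29.

19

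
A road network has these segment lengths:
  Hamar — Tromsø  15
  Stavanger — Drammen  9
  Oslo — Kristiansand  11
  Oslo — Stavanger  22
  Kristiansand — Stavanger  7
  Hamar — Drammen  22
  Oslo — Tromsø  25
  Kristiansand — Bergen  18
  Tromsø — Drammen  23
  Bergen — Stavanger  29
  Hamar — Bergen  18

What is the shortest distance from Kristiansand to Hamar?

36

Comparing a few candidate routes:
Kristiansand → Stavanger → Drammen → Tromsø → Hamar: 7 + 9 + 23 + 15 = 54
Kristiansand → Bergen → Hamar: 18 + 18 = 36
Kristiansand → Stavanger → Drammen → Hamar: 7 + 9 + 22 = 38
Kristiansand → Oslo → Tromsø → Hamar: 11 + 25 + 15 = 51
Shortest: 36.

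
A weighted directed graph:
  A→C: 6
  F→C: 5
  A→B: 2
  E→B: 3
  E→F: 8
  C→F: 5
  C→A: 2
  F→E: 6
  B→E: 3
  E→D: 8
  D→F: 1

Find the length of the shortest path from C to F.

Paths from C to F:
C → A → B → E → D → F: 2 + 2 + 3 + 8 + 1 = 16
C → A → B → E → F: 2 + 2 + 3 + 8 = 15
C → F: 5
Best route has total 5.

5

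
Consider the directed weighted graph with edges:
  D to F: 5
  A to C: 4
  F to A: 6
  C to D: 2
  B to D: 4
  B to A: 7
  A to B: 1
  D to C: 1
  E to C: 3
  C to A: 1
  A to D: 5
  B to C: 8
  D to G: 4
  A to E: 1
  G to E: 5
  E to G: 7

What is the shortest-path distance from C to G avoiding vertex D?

Paths from C to G avoiding D:
C - A - E - G: 1 + 1 + 7 = 9
The minimum is 9.

9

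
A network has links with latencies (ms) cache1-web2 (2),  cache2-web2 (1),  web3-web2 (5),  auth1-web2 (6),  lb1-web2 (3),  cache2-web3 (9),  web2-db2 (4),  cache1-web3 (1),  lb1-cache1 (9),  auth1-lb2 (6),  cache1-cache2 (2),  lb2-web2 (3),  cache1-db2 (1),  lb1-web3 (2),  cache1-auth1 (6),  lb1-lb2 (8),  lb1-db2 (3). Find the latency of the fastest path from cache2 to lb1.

Checking several routes:
cache2 → web2 → cache1 → web3 → lb1: 1 + 2 + 1 + 2 = 6
cache2 → web2 → cache1 → db2 → lb1: 1 + 2 + 1 + 3 = 7
cache2 → cache1 → web2 → lb1: 2 + 2 + 3 = 7
cache2 → cache1 → db2 → lb1: 2 + 1 + 3 = 6
cache2 → cache1 → web3 → lb1: 2 + 1 + 2 = 5
cache2 → web2 → lb1: 1 + 3 = 4
Best route has total 4 ms.

4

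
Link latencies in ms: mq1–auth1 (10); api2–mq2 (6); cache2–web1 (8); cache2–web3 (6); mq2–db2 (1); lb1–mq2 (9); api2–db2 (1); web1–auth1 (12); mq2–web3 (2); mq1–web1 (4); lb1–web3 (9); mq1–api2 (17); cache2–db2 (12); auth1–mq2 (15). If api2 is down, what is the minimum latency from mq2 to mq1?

20

A few of the mq2→mq1 routes:
mq2 -> auth1 -> mq1: 15 + 10 = 25
mq2 -> db2 -> cache2 -> web1 -> mq1: 1 + 12 + 8 + 4 = 25
mq2 -> auth1 -> web1 -> mq1: 15 + 12 + 4 = 31
mq2 -> web3 -> cache2 -> web1 -> mq1: 2 + 6 + 8 + 4 = 20
Shortest: 20 ms.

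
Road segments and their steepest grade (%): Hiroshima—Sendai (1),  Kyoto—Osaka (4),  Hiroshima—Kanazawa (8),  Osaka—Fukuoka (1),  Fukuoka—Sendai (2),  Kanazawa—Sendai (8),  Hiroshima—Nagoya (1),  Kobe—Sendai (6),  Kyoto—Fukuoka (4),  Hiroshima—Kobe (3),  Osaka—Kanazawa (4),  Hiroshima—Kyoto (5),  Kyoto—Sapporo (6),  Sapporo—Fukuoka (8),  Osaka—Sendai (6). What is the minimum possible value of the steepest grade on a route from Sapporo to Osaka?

6

Some routes from Sapporo to Osaka:
Sapporo - Kyoto - Osaka: max(6, 4) = 6
Sapporo - Kyoto - Fukuoka - Sendai - Osaka: max(6, 4, 2, 6) = 6
Sapporo - Kyoto - Hiroshima - Kobe - Sendai - Fukuoka - Osaka: max(6, 5, 3, 6, 2, 1) = 6
Sapporo - Kyoto - Fukuoka - Osaka: max(6, 4, 1) = 6
The minimum achievable maximum is 6%.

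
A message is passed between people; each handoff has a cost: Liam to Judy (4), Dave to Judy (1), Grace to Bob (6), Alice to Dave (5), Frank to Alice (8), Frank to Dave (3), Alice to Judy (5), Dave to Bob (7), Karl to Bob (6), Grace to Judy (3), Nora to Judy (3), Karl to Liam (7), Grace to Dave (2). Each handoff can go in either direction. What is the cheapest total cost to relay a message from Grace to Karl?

Checking several routes:
Grace - Dave - Bob - Karl: 2 + 7 + 6 = 15
Grace - Dave - Judy - Liam - Karl: 2 + 1 + 4 + 7 = 14
Grace - Bob - Karl: 6 + 6 = 12
Grace - Judy - Dave - Bob - Karl: 3 + 1 + 7 + 6 = 17
Grace - Judy - Liam - Karl: 3 + 4 + 7 = 14
The minimum is 12.

12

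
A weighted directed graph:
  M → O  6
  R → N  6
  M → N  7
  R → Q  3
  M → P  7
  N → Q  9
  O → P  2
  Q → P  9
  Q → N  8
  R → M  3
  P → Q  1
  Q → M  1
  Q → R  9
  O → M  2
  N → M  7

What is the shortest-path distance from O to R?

12

Routes from O to R:
O - P - Q - R: 2 + 1 + 9 = 12
O - M - P - Q - R: 2 + 7 + 1 + 9 = 19
O - M - N - Q - R: 2 + 7 + 9 + 9 = 27
Shortest: 12.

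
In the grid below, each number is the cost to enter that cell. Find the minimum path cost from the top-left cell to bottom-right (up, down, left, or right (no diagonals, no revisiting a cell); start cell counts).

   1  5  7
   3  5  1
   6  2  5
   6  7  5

Take r0c0→r1c0→r1c1→r1c2→r2c2→r3c2 for a total of 1 + 3 + 5 + 1 + 5 + 5 = 20.

20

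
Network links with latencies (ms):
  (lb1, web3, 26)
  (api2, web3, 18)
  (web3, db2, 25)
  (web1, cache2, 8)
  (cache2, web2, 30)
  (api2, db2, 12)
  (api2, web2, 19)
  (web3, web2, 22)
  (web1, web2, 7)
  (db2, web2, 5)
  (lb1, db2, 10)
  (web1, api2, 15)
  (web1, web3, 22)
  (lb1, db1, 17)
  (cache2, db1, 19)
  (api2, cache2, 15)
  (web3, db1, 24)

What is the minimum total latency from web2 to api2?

Some routes from web2 to api2:
web2→db2→api2: 5 + 12 = 17
web2→web1→api2: 7 + 15 = 22
web2→web1→cache2→api2: 7 + 8 + 15 = 30
web2→api2: 19
Shortest: 17 ms.

17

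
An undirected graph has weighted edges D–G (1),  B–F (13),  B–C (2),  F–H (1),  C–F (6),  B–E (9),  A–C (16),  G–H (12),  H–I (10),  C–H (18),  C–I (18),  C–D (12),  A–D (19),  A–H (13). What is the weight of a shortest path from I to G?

Checking several routes:
I -> H -> G: 10 + 12 = 22
I -> C -> F -> H -> G: 18 + 6 + 1 + 12 = 37
I -> H -> C -> D -> G: 10 + 18 + 12 + 1 = 41
I -> H -> F -> C -> D -> G: 10 + 1 + 6 + 12 + 1 = 30
I -> C -> D -> G: 18 + 12 + 1 = 31
I -> H -> F -> B -> C -> D -> G: 10 + 1 + 13 + 2 + 12 + 1 = 39
Shortest: 22.

22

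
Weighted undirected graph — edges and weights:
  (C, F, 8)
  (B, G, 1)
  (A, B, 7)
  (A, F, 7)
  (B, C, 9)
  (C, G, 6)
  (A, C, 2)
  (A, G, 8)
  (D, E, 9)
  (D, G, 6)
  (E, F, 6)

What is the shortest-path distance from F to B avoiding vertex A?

Candidate routes:
F -> C -> G -> B: 8 + 6 + 1 = 15
F -> E -> D -> G -> B: 6 + 9 + 6 + 1 = 22
F -> C -> B: 8 + 9 = 17
F -> E -> D -> G -> C -> B: 6 + 9 + 6 + 6 + 9 = 36
Best route has total 15.

15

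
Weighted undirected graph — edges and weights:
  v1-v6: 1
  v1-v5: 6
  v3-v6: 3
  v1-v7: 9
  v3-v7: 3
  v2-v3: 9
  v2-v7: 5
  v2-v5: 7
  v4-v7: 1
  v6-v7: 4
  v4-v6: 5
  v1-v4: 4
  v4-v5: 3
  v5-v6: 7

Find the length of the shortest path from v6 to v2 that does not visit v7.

Some routes from v6 to v2 avoiding v7:
v6 -> v3 -> v2: 3 + 9 = 12
v6 -> v1 -> v5 -> v2: 1 + 6 + 7 = 14
v6 -> v1 -> v4 -> v5 -> v2: 1 + 4 + 3 + 7 = 15
v6 -> v4 -> v5 -> v2: 5 + 3 + 7 = 15
v6 -> v5 -> v2: 7 + 7 = 14
Shortest: 12.

12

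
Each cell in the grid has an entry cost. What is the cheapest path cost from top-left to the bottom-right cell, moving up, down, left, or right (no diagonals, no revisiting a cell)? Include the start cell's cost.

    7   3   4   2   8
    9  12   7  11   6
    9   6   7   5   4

One optimal route is (0,0) → (0,1) → (0,2) → (0,3) → (0,4) → (1,4) → (2,4).
Its cost is 7 + 3 + 4 + 2 + 8 + 6 + 4 = 34.

34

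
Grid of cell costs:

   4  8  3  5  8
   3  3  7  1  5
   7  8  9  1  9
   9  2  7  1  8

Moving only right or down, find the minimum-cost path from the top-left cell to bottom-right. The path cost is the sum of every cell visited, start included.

28

Best path: r0c0 r1c0 r1c1 r1c2 r1c3 r2c3 r3c3 r3c4
Cost: 4 + 3 + 3 + 7 + 1 + 1 + 1 + 8 = 28
For comparison, the top-then-right route costs 50.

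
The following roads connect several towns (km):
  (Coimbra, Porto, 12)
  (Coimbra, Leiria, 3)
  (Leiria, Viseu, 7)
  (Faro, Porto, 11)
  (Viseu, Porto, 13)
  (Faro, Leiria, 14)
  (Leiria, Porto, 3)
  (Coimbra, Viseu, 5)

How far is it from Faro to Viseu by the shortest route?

21

Checking several routes:
Faro → Porto → Leiria → Viseu: 11 + 3 + 7 = 21
Faro → Leiria → Coimbra → Viseu: 14 + 3 + 5 = 22
Faro → Porto → Leiria → Coimbra → Viseu: 11 + 3 + 3 + 5 = 22
Faro → Porto → Viseu: 11 + 13 = 24
Faro → Leiria → Viseu: 14 + 7 = 21
Faro → Porto → Coimbra → Viseu: 11 + 12 + 5 = 28
The minimum is 21 km.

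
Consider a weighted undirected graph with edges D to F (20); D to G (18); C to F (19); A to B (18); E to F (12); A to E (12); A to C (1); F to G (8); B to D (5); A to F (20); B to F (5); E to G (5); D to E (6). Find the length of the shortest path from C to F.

19

Some routes from C to F:
C→A→E→D→B→F: 1 + 12 + 6 + 5 + 5 = 29
C→A→E→F: 1 + 12 + 12 = 25
C→A→B→F: 1 + 18 + 5 = 24
C→A→E→G→F: 1 + 12 + 5 + 8 = 26
C→F: 19
C→A→F: 1 + 20 = 21
The minimum is 19.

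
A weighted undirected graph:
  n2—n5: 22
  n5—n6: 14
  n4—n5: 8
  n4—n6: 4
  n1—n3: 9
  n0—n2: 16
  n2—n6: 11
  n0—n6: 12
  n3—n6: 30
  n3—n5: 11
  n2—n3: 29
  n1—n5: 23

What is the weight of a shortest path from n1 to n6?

32

Comparing a few candidate routes:
n1 - n3 - n5 - n4 - n6: 9 + 11 + 8 + 4 = 32
n1 - n5 - n4 - n6: 23 + 8 + 4 = 35
n1 - n3 - n5 - n6: 9 + 11 + 14 = 34
Shortest: 32.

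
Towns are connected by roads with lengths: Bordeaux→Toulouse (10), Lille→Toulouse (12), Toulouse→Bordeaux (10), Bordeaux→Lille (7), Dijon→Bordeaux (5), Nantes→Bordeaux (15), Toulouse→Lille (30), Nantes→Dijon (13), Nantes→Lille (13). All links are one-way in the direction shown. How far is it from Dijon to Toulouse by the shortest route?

15

Candidate routes:
Dijon→Bordeaux→Toulouse: 5 + 10 = 15
Dijon→Bordeaux→Lille→Toulouse: 5 + 7 + 12 = 24
Shortest: 15.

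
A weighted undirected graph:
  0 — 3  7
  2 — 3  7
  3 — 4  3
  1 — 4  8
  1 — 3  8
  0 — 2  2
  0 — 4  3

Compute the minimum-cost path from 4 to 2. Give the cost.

5

A few of the 4→2 routes:
4 → 3 → 2: 3 + 7 = 10
4 → 0 → 3 → 2: 3 + 7 + 7 = 17
4 → 0 → 2: 3 + 2 = 5
4 → 1 → 3 → 2: 8 + 8 + 7 = 23
4 → 3 → 0 → 2: 3 + 7 + 2 = 12
Shortest: 5.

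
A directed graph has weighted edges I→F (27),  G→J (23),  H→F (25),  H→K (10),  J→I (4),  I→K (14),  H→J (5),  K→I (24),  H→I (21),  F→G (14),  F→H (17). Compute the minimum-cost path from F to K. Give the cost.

Paths from F to K:
F-H-I-K: 17 + 21 + 14 = 52
F-H-J-I-K: 17 + 5 + 4 + 14 = 40
F-G-J-I-K: 14 + 23 + 4 + 14 = 55
F-H-K: 17 + 10 = 27
Best route has total 27.

27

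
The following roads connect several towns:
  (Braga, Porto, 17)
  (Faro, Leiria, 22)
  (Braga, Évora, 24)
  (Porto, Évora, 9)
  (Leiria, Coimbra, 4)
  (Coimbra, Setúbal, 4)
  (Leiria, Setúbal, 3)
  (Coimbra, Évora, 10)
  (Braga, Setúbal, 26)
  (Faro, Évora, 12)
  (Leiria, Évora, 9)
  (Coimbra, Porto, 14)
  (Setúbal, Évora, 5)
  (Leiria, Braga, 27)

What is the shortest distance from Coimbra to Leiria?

Checking several routes:
Coimbra→Évora→Setúbal→Leiria: 10 + 5 + 3 = 18
Coimbra→Évora→Leiria: 10 + 9 = 19
Coimbra→Leiria: 4
Coimbra→Setúbal→Leiria: 4 + 3 = 7
Coimbra→Setúbal→Évora→Leiria: 4 + 5 + 9 = 18
Best route has total 4.

4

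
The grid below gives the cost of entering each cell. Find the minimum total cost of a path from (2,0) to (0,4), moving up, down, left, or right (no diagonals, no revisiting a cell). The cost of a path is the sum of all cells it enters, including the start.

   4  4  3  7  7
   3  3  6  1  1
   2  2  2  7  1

21

Best path: (2,0) -> (2,1) -> (2,2) -> (1,2) -> (1,3) -> (1,4) -> (0,4)
Cost: 2 + 2 + 2 + 6 + 1 + 1 + 7 = 21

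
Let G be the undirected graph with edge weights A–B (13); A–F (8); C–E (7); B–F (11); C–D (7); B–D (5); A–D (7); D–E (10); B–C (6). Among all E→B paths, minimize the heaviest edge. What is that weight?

7

Comparing a few candidate routes:
E→C→D→B: max(7, 7, 5) = 7
E→D→A→F→B: max(10, 7, 8, 11) = 11
E→D→C→B: max(10, 7, 6) = 10
E→C→D→A→F→B: max(7, 7, 7, 8, 11) = 11
E→D→B: max(10, 5) = 10
E→C→B: max(7, 6) = 7
The minimum achievable maximum is 7.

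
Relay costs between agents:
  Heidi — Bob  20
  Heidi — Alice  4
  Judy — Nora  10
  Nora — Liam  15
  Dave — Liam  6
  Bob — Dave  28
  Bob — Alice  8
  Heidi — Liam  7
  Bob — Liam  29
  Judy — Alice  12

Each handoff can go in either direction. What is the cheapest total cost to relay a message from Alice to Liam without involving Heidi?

Candidate routes:
Alice→Bob→Liam: 8 + 29 = 37
Alice→Bob→Dave→Liam: 8 + 28 + 6 = 42
Alice→Judy→Nora→Liam: 12 + 10 + 15 = 37
Best route has total 37.

37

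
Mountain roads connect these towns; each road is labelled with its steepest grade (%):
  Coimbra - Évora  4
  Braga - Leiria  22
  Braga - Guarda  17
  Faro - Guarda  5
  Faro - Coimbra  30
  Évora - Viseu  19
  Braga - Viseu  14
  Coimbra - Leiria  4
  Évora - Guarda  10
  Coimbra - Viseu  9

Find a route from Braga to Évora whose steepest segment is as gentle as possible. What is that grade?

Comparing a few candidate routes:
Braga → Leiria → Coimbra → Évora: max(22, 4, 4) = 22
Braga → Viseu → Coimbra → Évora: max(14, 9, 4) = 14
Braga → Viseu → Évora: max(14, 19) = 19
Braga → Guarda → Évora: max(17, 10) = 17
Smallest bottleneck: 14%.

14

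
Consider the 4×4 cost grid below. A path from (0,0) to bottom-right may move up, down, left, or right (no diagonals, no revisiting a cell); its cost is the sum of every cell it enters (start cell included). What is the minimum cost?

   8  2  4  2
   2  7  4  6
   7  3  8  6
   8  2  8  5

33

Cheapest: (0,0) -> (0,1) -> (0,2) -> (0,3) -> (1,3) -> (2,3) -> (3,3)
  8 + 2 + 4 + 2 + 6 + 6 + 5 = 33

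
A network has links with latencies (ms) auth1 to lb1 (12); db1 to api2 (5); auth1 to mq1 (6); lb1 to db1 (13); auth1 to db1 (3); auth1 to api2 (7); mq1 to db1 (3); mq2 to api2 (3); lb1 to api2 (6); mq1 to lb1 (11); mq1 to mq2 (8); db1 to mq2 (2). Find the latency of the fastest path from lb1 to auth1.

Comparing a few candidate routes:
lb1→api2→auth1: 6 + 7 = 13
lb1→api2→db1→auth1: 6 + 5 + 3 = 14
lb1→auth1: 12
lb1→api2→mq2→db1→auth1: 6 + 3 + 2 + 3 = 14
lb1→db1→auth1: 13 + 3 = 16
lb1→mq1→auth1: 11 + 6 = 17
Best route has total 12 ms.

12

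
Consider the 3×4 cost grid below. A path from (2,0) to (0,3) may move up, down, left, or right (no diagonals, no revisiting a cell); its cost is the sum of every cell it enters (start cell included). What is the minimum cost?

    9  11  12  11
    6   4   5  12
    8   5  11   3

Cheapest: r2c0 -> r2c1 -> r1c1 -> r1c2 -> r0c2 -> r0c3
  8 + 5 + 4 + 5 + 12 + 11 = 45

45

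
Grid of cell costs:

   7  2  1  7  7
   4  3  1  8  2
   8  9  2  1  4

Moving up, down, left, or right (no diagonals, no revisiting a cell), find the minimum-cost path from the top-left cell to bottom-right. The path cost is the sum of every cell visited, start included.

18

Cheapest: (0,0) → (0,1) → (0,2) → (1,2) → (2,2) → (2,3) → (2,4)
  7 + 2 + 1 + 1 + 2 + 1 + 4 = 18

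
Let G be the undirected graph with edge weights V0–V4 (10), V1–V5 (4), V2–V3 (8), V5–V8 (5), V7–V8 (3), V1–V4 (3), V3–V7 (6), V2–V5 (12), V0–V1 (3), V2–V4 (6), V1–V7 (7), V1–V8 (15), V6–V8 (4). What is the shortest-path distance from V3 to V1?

A few of the V3→V1 routes:
V3 → V2 → V4 → V1: 8 + 6 + 3 = 17
V3 → V7 → V1: 6 + 7 = 13
V3 → V7 → V8 → V5 → V1: 6 + 3 + 5 + 4 = 18
Shortest: 13.

13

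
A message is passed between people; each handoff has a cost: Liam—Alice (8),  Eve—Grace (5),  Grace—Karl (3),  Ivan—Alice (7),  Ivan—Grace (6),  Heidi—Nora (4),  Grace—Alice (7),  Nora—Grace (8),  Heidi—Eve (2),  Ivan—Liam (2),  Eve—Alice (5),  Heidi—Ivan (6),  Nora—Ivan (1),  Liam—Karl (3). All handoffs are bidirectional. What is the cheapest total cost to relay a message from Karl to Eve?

8

Some routes from Karl to Eve:
Karl -> Grace -> Alice -> Eve: 3 + 7 + 5 = 15
Karl -> Liam -> Ivan -> Heidi -> Eve: 3 + 2 + 6 + 2 = 13
Karl -> Grace -> Eve: 3 + 5 = 8
Karl -> Liam -> Ivan -> Nora -> Heidi -> Eve: 3 + 2 + 1 + 4 + 2 = 12
Karl -> Liam -> Ivan -> Grace -> Eve: 3 + 2 + 6 + 5 = 16
Best route has total 8.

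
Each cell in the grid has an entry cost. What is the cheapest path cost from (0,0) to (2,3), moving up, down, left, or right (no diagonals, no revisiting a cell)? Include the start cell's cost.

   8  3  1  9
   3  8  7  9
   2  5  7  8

Best path: r0c0→r1c0→r2c0→r2c1→r2c2→r2c3
Cost: 8 + 3 + 2 + 5 + 7 + 8 = 33

33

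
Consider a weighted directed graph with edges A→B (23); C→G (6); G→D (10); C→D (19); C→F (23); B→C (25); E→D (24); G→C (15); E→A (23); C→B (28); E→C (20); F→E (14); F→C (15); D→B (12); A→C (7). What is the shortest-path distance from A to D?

Some routes from A to D:
A→C→G→D: 7 + 6 + 10 = 23
A→C→D: 7 + 19 = 26
A→B→C→G→D: 23 + 25 + 6 + 10 = 64
The minimum is 23.

23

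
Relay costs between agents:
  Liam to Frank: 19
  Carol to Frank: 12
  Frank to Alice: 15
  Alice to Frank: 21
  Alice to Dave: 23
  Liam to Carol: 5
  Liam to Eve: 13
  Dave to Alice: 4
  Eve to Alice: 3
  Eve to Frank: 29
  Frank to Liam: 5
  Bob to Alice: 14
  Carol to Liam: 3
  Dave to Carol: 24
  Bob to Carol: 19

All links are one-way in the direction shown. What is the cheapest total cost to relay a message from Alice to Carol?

31

Candidate routes:
Alice -> Frank -> Liam -> Carol: 21 + 5 + 5 = 31
Alice -> Dave -> Carol: 23 + 24 = 47
Shortest: 31.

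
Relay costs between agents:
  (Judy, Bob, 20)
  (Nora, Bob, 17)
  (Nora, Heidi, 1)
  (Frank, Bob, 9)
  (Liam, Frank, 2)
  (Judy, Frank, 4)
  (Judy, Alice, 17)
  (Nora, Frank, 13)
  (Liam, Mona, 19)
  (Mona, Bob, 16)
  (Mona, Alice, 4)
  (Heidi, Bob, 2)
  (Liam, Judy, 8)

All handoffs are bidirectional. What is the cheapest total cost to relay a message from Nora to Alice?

23

Comparing a few candidate routes:
Nora -> Heidi -> Bob -> Frank -> Liam -> Mona -> Alice: 1 + 2 + 9 + 2 + 19 + 4 = 37
Nora -> Bob -> Mona -> Alice: 17 + 16 + 4 = 37
Nora -> Frank -> Judy -> Alice: 13 + 4 + 17 = 34
Nora -> Heidi -> Bob -> Mona -> Alice: 1 + 2 + 16 + 4 = 23
Nora -> Heidi -> Bob -> Frank -> Judy -> Alice: 1 + 2 + 9 + 4 + 17 = 33
Shortest: 23.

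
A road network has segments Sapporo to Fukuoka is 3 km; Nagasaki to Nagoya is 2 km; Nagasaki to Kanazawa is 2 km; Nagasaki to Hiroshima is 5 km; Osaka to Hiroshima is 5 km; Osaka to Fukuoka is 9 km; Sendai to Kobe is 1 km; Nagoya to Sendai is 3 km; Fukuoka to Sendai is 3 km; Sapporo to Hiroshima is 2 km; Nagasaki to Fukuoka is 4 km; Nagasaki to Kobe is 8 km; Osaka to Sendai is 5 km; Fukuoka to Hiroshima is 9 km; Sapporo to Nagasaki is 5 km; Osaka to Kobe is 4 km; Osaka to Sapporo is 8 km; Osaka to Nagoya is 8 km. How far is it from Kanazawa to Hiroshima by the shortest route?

7

Comparing a few candidate routes:
Kanazawa -> Nagasaki -> Sapporo -> Hiroshima: 2 + 5 + 2 = 9
Kanazawa -> Nagasaki -> Fukuoka -> Sapporo -> Hiroshima: 2 + 4 + 3 + 2 = 11
Kanazawa -> Nagasaki -> Hiroshima: 2 + 5 = 7
Best route has total 7 km.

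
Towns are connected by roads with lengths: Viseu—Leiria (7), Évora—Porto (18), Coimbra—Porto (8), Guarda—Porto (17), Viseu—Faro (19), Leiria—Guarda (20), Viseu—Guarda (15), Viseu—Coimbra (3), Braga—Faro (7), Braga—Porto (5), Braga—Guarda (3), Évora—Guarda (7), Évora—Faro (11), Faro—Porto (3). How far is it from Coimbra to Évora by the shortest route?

22

Some routes from Coimbra to Évora:
Coimbra→Porto→Faro→Évora: 8 + 3 + 11 = 22
Coimbra→Porto→Braga→Guarda→Évora: 8 + 5 + 3 + 7 = 23
Coimbra→Viseu→Guarda→Évora: 3 + 15 + 7 = 25
Shortest: 22.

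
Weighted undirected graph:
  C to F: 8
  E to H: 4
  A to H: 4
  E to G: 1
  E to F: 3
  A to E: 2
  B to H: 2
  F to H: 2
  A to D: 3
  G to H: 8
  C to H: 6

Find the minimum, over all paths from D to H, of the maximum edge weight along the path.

Paths from D to H:
D-A-E-F-H: max(3, 2, 3, 2) = 3
D-A-E-F-C-H: max(3, 2, 3, 8, 6) = 8
D-A-H: max(3, 4) = 4
D-A-E-G-H: max(3, 2, 1, 8) = 8
D-A-E-H: max(3, 2, 4) = 4
The minimum achievable maximum is 3.

3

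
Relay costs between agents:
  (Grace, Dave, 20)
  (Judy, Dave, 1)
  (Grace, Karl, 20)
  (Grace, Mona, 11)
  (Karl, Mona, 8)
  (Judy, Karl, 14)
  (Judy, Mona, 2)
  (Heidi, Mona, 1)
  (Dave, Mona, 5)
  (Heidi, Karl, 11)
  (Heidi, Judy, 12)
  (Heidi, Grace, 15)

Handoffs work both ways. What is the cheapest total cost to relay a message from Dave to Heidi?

Comparing a few candidate routes:
Dave-Mona-Heidi: 5 + 1 = 6
Dave-Mona-Judy-Heidi: 5 + 2 + 12 = 19
Dave-Judy-Mona-Karl-Heidi: 1 + 2 + 8 + 11 = 22
Dave-Judy-Heidi: 1 + 12 = 13
Dave-Judy-Mona-Heidi: 1 + 2 + 1 = 4
The minimum is 4.

4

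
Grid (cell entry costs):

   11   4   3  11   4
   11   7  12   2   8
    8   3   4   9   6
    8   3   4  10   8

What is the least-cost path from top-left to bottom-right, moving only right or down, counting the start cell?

50

Take r0c0→r0c1→r1c1→r2c1→r3c1→r3c2→r3c3→r3c4 for a total of 11 + 4 + 7 + 3 + 3 + 4 + 10 + 8 = 50.
(Top row then right column would cost 55.)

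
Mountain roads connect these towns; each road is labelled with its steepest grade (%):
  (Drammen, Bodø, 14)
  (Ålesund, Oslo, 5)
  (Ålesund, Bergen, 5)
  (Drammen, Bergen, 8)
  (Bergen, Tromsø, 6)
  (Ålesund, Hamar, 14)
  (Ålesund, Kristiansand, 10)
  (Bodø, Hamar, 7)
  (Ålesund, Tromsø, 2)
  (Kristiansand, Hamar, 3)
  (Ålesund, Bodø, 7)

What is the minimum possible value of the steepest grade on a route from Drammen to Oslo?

8

A few of the Drammen→Oslo routes:
Drammen - Bergen - Ålesund - Oslo: max(8, 5, 5) = 8
Drammen - Bodø - Hamar - Kristiansand - Ålesund - Oslo: max(14, 7, 3, 10, 5) = 14
Drammen - Bergen - Tromsø - Ålesund - Oslo: max(8, 6, 2, 5) = 8
Smallest bottleneck: 8%.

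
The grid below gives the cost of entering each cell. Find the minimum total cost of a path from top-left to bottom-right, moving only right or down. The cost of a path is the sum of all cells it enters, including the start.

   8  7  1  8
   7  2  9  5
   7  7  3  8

35

Best path: [0,0] [0,1] [1,1] [2,1] [2,2] [2,3]
Cost: 8 + 7 + 2 + 7 + 3 + 8 = 35
For comparison, the top-then-right route costs 37.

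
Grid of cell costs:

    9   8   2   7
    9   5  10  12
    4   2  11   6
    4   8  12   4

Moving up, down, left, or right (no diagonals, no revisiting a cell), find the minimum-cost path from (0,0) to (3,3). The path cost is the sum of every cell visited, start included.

One optimal route is (0,0) → (0,1) → (1,1) → (2,1) → (2,2) → (2,3) → (3,3).
Its cost is 9 + 8 + 5 + 2 + 11 + 6 + 4 = 45.

45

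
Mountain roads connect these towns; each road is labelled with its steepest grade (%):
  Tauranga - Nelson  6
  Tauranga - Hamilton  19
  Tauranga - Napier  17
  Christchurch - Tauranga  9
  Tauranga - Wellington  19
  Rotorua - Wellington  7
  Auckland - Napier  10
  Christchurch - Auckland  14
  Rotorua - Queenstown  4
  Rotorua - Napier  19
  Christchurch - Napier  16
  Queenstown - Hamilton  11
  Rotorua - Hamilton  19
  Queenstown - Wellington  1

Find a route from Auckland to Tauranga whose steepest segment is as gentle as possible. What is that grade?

14

Checking several routes:
Auckland→Christchurch→Napier→Tauranga: max(14, 16, 17) = 17
Auckland→Christchurch→Tauranga: max(14, 9) = 14
Auckland→Napier→Christchurch→Tauranga: max(10, 16, 9) = 16
The minimum achievable maximum is 14%.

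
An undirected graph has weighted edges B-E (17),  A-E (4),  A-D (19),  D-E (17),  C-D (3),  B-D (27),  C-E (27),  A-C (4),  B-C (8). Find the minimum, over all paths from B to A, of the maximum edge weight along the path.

8

Checking several routes:
B-C-D-E-A: max(8, 3, 17, 4) = 17
B-C-A: max(8, 4) = 8
B-E-A: max(17, 4) = 17
Best route has worst link 8.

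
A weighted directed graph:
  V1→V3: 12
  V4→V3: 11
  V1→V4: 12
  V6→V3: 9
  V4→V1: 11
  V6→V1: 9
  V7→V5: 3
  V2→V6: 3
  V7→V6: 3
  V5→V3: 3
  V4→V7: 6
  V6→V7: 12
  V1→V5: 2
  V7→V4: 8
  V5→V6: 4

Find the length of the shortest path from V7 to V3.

Comparing a few candidate routes:
V7 - V6 - V3: 3 + 9 = 12
V7 - V5 - V3: 3 + 3 = 6
V7 - V5 - V6 - V3: 3 + 4 + 9 = 16
Best route has total 6.

6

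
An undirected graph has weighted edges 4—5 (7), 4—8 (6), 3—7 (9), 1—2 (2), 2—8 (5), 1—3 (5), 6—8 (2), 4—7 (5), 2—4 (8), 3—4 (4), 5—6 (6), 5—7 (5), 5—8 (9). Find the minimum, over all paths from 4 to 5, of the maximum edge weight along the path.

Checking several routes:
4 → 8 → 6 → 5: max(6, 2, 6) = 6
4 → 2 → 8 → 6 → 5: max(8, 5, 2, 6) = 8
4 → 5: max(7) = 7
4 → 7 → 5: max(5, 5) = 5
4 → 8 → 2 → 1 → 3 → 7 → 5: max(6, 5, 2, 5, 9, 5) = 9
4 → 3 → 1 → 2 → 8 → 6 → 5: max(4, 5, 2, 5, 2, 6) = 6
Best route has worst link 5.

5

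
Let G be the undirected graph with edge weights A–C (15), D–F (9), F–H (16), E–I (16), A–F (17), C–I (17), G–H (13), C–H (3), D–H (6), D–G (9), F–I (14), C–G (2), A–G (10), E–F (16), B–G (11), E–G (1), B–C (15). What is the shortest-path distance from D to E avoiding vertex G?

Some routes from D to E avoiding G:
D -> H -> C -> I -> E: 6 + 3 + 17 + 16 = 42
D -> F -> I -> E: 9 + 14 + 16 = 39
D -> H -> F -> E: 6 + 16 + 16 = 38
D -> F -> E: 9 + 16 = 25
D -> H -> F -> I -> E: 6 + 16 + 14 + 16 = 52
D -> H -> C -> I -> F -> E: 6 + 3 + 17 + 14 + 16 = 56
The minimum is 25.

25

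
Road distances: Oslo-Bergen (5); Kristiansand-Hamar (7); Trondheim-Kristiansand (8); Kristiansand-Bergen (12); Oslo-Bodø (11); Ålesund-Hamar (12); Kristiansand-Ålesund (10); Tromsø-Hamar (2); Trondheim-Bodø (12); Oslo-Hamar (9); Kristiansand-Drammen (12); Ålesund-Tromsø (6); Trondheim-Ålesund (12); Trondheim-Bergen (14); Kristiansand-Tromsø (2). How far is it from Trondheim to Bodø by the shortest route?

Checking several routes:
Trondheim → Kristiansand → Bergen → Oslo → Bodø: 8 + 12 + 5 + 11 = 36
Trondheim → Bodø: 12
Trondheim → Kristiansand → Tromsø → Hamar → Oslo → Bodø: 8 + 2 + 2 + 9 + 11 = 32
Trondheim → Ålesund → Tromsø → Hamar → Oslo → Bodø: 12 + 6 + 2 + 9 + 11 = 40
Trondheim → Kristiansand → Hamar → Oslo → Bodø: 8 + 7 + 9 + 11 = 35
Trondheim → Bergen → Oslo → Bodø: 14 + 5 + 11 = 30
Best route has total 12.

12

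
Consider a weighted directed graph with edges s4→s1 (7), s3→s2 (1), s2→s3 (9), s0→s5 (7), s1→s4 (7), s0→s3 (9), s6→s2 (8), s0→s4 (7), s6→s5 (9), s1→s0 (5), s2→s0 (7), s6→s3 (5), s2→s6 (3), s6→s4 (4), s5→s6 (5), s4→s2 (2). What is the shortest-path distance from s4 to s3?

10

Some routes from s4 to s3:
s4 → s2 → s0 → s5 → s6 → s3: 2 + 7 + 7 + 5 + 5 = 26
s4 → s2 → s0 → s3: 2 + 7 + 9 = 18
s4 → s2 → s3: 2 + 9 = 11
s4 → s1 → s0 → s5 → s6 → s3: 7 + 5 + 7 + 5 + 5 = 29
s4 → s2 → s6 → s3: 2 + 3 + 5 = 10
s4 → s1 → s0 → s3: 7 + 5 + 9 = 21
The minimum is 10.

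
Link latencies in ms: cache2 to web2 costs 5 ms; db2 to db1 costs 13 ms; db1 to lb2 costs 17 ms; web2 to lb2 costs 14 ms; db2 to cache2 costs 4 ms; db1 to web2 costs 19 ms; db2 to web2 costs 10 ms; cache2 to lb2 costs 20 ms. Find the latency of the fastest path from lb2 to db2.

Some routes from lb2 to db2:
lb2→cache2→db2: 20 + 4 = 24
lb2→web2→cache2→db2: 14 + 5 + 4 = 23
lb2→cache2→web2→db2: 20 + 5 + 10 = 35
lb2→web2→db2: 14 + 10 = 24
lb2→db1→db2: 17 + 13 = 30
Shortest: 23 ms.

23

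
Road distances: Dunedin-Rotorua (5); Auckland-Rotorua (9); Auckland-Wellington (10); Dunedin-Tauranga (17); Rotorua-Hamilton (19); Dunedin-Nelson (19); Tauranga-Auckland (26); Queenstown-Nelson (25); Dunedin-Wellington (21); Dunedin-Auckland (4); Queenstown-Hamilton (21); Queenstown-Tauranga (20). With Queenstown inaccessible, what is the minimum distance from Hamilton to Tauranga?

Comparing a few candidate routes:
Hamilton -> Rotorua -> Dunedin -> Tauranga: 19 + 5 + 17 = 41
Hamilton -> Rotorua -> Auckland -> Tauranga: 19 + 9 + 26 = 54
Hamilton -> Rotorua -> Dunedin -> Auckland -> Tauranga: 19 + 5 + 4 + 26 = 54
Hamilton -> Rotorua -> Auckland -> Dunedin -> Tauranga: 19 + 9 + 4 + 17 = 49
The minimum is 41.

41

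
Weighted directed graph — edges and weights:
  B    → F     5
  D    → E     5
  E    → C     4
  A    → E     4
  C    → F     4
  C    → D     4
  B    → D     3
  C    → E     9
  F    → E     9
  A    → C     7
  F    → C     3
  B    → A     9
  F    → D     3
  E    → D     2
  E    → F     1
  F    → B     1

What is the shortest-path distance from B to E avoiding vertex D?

13

Routes from B to E avoiding D:
B - A - C - F - E: 9 + 7 + 4 + 9 = 29
B - A - C - E: 9 + 7 + 9 = 25
B - F - E: 5 + 9 = 14
B - A - E: 9 + 4 = 13
B - F - C - E: 5 + 3 + 9 = 17
Best route has total 13.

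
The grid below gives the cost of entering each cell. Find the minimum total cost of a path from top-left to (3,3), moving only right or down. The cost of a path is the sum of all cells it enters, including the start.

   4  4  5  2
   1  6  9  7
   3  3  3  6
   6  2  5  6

Best path: (0,0) → (1,0) → (2,0) → (2,1) → (3,1) → (3,2) → (3,3)
Cost: 4 + 1 + 3 + 3 + 2 + 5 + 6 = 24

24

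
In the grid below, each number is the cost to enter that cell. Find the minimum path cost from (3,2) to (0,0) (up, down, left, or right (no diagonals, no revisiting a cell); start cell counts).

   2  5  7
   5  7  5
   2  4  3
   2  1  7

19

One optimal route is [3,2]→[3,1]→[3,0]→[2,0]→[1,0]→[0,0].
Its cost is 7 + 1 + 2 + 2 + 5 + 2 = 19.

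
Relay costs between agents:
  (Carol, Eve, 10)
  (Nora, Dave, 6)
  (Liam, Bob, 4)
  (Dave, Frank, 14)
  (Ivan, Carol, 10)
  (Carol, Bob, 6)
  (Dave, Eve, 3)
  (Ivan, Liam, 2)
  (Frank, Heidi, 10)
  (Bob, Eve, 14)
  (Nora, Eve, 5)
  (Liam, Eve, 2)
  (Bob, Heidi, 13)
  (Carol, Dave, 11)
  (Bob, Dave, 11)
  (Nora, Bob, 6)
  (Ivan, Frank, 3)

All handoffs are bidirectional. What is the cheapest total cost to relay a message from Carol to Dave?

A few of the Carol→Dave routes:
Carol→Dave: 11
Carol→Bob→Dave: 6 + 11 = 17
Carol→Bob→Liam→Eve→Dave: 6 + 4 + 2 + 3 = 15
Carol→Eve→Dave: 10 + 3 = 13
The minimum is 11.

11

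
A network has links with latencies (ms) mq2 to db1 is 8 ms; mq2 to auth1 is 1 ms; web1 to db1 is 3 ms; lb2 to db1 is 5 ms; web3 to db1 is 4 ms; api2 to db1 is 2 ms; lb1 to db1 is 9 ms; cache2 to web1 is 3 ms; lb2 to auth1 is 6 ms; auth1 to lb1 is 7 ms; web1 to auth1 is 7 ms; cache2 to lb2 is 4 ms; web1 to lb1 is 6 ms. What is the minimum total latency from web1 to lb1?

A few of the web1→lb1 routes:
web1-auth1-lb1: 7 + 7 = 14
web1-lb1: 6
web1-cache2-lb2-db1-lb1: 3 + 4 + 5 + 9 = 21
web1-cache2-lb2-auth1-lb1: 3 + 4 + 6 + 7 = 20
web1-db1-lb1: 3 + 9 = 12
web1-db1-mq2-auth1-lb1: 3 + 8 + 1 + 7 = 19
Shortest: 6 ms.

6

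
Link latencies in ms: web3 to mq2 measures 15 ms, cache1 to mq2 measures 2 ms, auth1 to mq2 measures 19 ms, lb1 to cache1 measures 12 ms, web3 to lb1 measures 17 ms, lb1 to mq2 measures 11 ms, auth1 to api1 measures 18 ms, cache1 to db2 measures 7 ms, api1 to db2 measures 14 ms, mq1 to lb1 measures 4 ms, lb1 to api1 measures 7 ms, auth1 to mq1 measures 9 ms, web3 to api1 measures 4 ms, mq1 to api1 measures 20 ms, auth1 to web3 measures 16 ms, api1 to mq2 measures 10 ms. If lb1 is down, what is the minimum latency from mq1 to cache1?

30

Comparing a few candidate routes:
mq1 → auth1 → mq2 → cache1: 9 + 19 + 2 = 30
mq1 → api1 → db2 → cache1: 20 + 14 + 7 = 41
mq1 → auth1 → api1 → mq2 → cache1: 9 + 18 + 10 + 2 = 39
mq1 → auth1 → web3 → api1 → mq2 → cache1: 9 + 16 + 4 + 10 + 2 = 41
mq1 → api1 → mq2 → cache1: 20 + 10 + 2 = 32
Best route has total 30 ms.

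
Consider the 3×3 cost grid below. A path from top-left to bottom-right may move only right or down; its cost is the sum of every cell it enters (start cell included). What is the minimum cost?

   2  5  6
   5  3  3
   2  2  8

Path [0,0]→[1,0]→[2,0]→[2,1]→[2,2]: 2 + 5 + 2 + 2 + 8 = 19.
(Top row then right column would cost 24.)

19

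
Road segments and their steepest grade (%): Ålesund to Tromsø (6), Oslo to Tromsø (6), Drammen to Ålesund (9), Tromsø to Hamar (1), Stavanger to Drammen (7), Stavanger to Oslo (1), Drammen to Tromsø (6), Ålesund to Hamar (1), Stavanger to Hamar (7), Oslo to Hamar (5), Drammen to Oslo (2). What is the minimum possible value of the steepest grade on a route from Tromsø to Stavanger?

Checking several routes:
Tromsø-Oslo-Stavanger: max(6, 1) = 6
Tromsø-Hamar-Oslo-Drammen-Stavanger: max(1, 5, 2, 7) = 7
Tromsø-Ålesund-Hamar-Oslo-Stavanger: max(6, 1, 5, 1) = 6
Tromsø-Hamar-Oslo-Stavanger: max(1, 5, 1) = 5
Tromsø-Drammen-Oslo-Stavanger: max(6, 2, 1) = 6
Smallest bottleneck: 5%.

5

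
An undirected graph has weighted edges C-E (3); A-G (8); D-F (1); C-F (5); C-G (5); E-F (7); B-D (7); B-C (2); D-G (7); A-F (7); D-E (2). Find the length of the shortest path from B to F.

7

Comparing a few candidate routes:
B → D → F: 7 + 1 = 8
B → C → E → D → F: 2 + 3 + 2 + 1 = 8
B → C → F: 2 + 5 = 7
Best route has total 7.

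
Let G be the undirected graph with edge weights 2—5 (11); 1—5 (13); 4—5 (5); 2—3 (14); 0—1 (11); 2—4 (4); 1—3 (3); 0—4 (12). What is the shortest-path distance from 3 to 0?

Some routes from 3 to 0:
3→2→4→0: 14 + 4 + 12 = 30
3→1→5→4→0: 3 + 13 + 5 + 12 = 33
3→1→5→2→4→0: 3 + 13 + 11 + 4 + 12 = 43
3→1→0: 3 + 11 = 14
3→2→5→4→0: 14 + 11 + 5 + 12 = 42
Best route has total 14.

14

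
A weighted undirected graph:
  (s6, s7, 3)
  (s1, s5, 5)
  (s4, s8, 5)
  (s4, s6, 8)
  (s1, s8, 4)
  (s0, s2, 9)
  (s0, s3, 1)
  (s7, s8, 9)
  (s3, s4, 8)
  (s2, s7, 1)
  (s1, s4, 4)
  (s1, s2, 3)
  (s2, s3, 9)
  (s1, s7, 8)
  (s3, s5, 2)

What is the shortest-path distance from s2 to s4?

Comparing a few candidate routes:
s2 - s1 - s4: 3 + 4 = 7
s2 - s1 - s8 - s4: 3 + 4 + 5 = 12
s2 - s7 - s6 - s4: 1 + 3 + 8 = 12
Best route has total 7.

7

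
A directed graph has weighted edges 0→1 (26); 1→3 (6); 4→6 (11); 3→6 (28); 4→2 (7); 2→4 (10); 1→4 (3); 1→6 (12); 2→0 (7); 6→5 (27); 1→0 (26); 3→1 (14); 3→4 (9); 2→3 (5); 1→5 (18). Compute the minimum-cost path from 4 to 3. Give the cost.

12

Routes from 4 to 3:
4 → 2 → 0 → 1 → 3: 7 + 7 + 26 + 6 = 46
4 → 2 → 3: 7 + 5 = 12
Shortest: 12.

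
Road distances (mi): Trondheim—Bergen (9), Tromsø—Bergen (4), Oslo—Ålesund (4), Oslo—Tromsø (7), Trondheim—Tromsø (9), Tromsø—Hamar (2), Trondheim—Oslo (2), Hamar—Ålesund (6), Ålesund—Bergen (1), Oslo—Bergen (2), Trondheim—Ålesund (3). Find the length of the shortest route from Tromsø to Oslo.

A few of the Tromsø→Oslo routes:
Tromsø -> Bergen -> Oslo: 4 + 2 = 6
Tromsø -> Hamar -> Ålesund -> Bergen -> Oslo: 2 + 6 + 1 + 2 = 11
Tromsø -> Trondheim -> Oslo: 9 + 2 = 11
Tromsø -> Oslo: 7
Tromsø -> Bergen -> Ålesund -> Trondheim -> Oslo: 4 + 1 + 3 + 2 = 10
Tromsø -> Bergen -> Ålesund -> Oslo: 4 + 1 + 4 = 9
The minimum is 6 mi.

6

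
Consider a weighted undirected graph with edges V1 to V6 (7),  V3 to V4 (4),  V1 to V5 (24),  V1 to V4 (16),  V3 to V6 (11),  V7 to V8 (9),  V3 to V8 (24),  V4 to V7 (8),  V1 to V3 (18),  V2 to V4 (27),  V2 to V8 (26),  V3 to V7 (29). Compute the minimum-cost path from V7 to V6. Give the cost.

23

Checking several routes:
V7→V4→V1→V6: 8 + 16 + 7 = 31
V7→V3→V6: 29 + 11 = 40
V7→V4→V3→V6: 8 + 4 + 11 = 23
V7→V8→V3→V6: 9 + 24 + 11 = 44
V7→V4→V3→V1→V6: 8 + 4 + 18 + 7 = 37
V7→V4→V1→V3→V6: 8 + 16 + 18 + 11 = 53
The minimum is 23.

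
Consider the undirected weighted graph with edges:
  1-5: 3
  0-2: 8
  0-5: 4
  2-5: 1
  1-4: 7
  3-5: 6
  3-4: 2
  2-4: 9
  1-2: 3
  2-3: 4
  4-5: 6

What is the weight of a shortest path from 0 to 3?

9

Checking several routes:
0 → 5 → 2 → 3: 4 + 1 + 4 = 9
0 → 2 → 3: 8 + 4 = 12
0 → 5 → 3: 4 + 6 = 10
0 → 5 → 4 → 3: 4 + 6 + 2 = 12
Best route has total 9.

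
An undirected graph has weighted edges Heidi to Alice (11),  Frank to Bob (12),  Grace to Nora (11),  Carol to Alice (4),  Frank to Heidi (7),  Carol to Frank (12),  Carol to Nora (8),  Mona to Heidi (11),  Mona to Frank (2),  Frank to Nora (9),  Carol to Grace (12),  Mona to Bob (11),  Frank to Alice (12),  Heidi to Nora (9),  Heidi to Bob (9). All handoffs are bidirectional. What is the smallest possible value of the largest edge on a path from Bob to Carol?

9

A few of the Bob→Carol routes:
Bob -> Heidi -> Alice -> Carol: max(9, 11, 4) = 11
Bob -> Mona -> Heidi -> Frank -> Nora -> Carol: max(11, 11, 7, 9, 8) = 11
Bob -> Mona -> Heidi -> Alice -> Carol: max(11, 11, 11, 4) = 11
Bob -> Heidi -> Mona -> Frank -> Nora -> Carol: max(9, 11, 2, 9, 8) = 11
Bob -> Heidi -> Nora -> Carol: max(9, 9, 8) = 9
Bob -> Heidi -> Frank -> Nora -> Carol: max(9, 7, 9, 8) = 9
Smallest bottleneck: 9.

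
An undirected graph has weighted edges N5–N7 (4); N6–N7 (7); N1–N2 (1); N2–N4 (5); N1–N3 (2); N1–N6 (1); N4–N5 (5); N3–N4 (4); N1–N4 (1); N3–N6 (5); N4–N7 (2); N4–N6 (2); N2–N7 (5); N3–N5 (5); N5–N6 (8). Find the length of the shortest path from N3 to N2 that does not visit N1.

9

Some routes from N3 to N2 avoiding N1:
N3 - N4 - N2: 4 + 5 = 9
N3 - N4 - N7 - N2: 4 + 2 + 5 = 11
N3 - N6 - N4 - N2: 5 + 2 + 5 = 12
N3 - N6 - N4 - N7 - N2: 5 + 2 + 2 + 5 = 14
The minimum is 9.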